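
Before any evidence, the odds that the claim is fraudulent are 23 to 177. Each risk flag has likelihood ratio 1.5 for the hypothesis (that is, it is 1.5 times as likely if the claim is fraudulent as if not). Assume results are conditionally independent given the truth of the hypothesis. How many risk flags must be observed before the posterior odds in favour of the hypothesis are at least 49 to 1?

Prior odds = 23/177.
Likelihood ratio per risk flag = 1.5.
Target odds = 49.
Require 1.5ⁿ ≥ 49 ÷ (23/177) = 8673/23.
1.5¹⁴ = 4782969/16384 falls short of 8673/23 but 1.5¹⁵ = 14348907/32768 reaches it, so n = 15.

15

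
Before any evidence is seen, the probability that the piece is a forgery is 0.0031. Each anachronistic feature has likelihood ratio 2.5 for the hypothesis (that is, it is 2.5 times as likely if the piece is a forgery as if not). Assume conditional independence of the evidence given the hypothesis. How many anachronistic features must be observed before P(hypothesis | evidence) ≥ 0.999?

Prior odds: 0.0031 ÷ 0.9969 = 31/9969.
Likelihood ratio per anachronistic feature = 2.5.
Target odds: 0.999 ÷ 0.001 = 999.
Require 2.5ⁿ ≥ 999 ÷ (31/9969) = 9959031/31.
2.5¹³ ≈149012 falls short of 9959031/31 but 2.5¹⁴ ≈372529 reaches it, so n = 14.

14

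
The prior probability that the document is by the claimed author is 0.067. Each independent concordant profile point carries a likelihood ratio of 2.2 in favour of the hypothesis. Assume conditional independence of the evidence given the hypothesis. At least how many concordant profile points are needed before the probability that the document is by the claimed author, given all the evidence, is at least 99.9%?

Prior odds = 0.067/0.933 = 67/933.
Likelihood ratio per concordant profile point = 2.2.
Target posterior odds = 0.999/0.001 = 999.
Need (67/933) × 2.2ⁿ ≥ 999, i.e. 2.2ⁿ ≥ 932067/67.
2.2¹² ≈12855 falls short of 932067/67 but 2.2¹³ ≈28281 reaches it, so n = 13.

13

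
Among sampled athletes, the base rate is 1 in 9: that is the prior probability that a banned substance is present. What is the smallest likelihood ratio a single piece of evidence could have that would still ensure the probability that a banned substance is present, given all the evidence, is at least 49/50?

Prior odds = (1/9)/(8/9) = 0.125.
Target odds = 0.98/0.02 = 49.
Required Bayes factor = 49 ÷ 0.125 = 392.

392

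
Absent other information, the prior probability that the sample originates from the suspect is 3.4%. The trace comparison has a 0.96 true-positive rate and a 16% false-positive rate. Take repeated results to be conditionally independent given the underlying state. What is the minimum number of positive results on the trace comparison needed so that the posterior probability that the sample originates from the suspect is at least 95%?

4

Prior odds: 0.034 ÷ 0.966 = 17/483.
Likelihood ratio of a positive result = 0.96/0.16 = 6.
Target odds: 0.95 ÷ 0.05 = 19.
Require 6ⁿ ≥ 19 ÷ (17/483) = 9177/17.
6³ = 216 falls short of 9177/17 but 6⁴ = 1296 reaches it, so n = 4.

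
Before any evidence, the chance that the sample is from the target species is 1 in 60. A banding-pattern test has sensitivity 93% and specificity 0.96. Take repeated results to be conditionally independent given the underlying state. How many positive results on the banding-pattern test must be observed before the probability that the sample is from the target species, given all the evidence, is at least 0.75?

2

Prior odds: (1/60) ÷ (59/60) = 1/59.
False-positive rate = 1 − 0.96 = 0.04; likelihood ratio of a positive = 0.93/0.04 = 23.25.
Target odds: 0.75 ÷ 0.25 = 3.
Require 23.25ⁿ ≥ 3 ÷ (1/59) = 177.
23.25¹ = 23.25 falls short of 177 but 23.25² = 540.5625 reaches it, so n = 2.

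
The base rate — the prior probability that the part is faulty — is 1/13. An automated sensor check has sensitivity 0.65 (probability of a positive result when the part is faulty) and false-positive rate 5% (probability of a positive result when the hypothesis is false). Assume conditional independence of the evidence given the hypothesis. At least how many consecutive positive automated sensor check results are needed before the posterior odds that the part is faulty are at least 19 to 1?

Prior odds = (1/13)/(12/13) = 1/12.
Likelihood ratio of a positive result = 0.65/0.05 = 13.
Target odds = 19.
Require 13ⁿ ≥ 19 ÷ (1/12) = 228.
13² = 169 falls short of 228 but 13³ = 2197 reaches it, so n = 3.

3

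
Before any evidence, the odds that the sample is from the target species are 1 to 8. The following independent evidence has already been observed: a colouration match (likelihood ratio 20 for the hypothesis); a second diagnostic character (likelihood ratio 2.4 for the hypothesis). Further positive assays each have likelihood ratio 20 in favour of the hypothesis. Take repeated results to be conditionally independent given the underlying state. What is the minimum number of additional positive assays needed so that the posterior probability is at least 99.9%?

Prior odds = 0.125.
Combined Bayes factor of the evidence already in hand = 20 × 2.4 = 48.
Odds after that evidence = 0.125 × 48 = 6.
Target odds = 0.999/0.001 = 999.
Need 20ⁿ ≥ 999 ÷ 6 = 166.5.
20¹ = 20 falls short of 166.5 but 20² = 400 reaches it, so n = 2.

2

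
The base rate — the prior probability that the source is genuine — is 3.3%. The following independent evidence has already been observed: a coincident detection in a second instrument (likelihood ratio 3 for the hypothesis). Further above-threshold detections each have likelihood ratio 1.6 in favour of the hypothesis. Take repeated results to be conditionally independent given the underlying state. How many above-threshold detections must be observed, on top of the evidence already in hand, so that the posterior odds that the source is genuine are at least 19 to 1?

12

Prior odds = 0.033/0.967 = 33/967.
Bayes factor of the evidence already in hand = 3.
Odds after that evidence = (33/967) × 3 = 99/967.
Target odds = 19.
Need 1.6ⁿ ≥ 19 ÷ (99/967) = 18373/99.
1.6¹¹ ≈175.922 falls short of 18373/99 but 1.6¹² ≈281.475 reaches it, so n = 12.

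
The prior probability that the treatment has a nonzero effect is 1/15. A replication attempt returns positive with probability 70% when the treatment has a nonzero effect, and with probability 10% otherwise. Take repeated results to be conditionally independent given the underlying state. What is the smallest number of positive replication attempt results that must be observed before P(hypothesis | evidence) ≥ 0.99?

Prior odds: (1/15) ÷ (14/15) = 1/14.
Likelihood ratio of a positive result = 0.7/0.1 = 7.
Target odds: 0.99 ÷ 0.01 = 99.
Need (1/14) × 7ⁿ ≥ 99, i.e. 7ⁿ ≥ 1386.
7³ = 343 falls short of 1386 but 7⁴ = 2401 reaches it, so n = 4.

4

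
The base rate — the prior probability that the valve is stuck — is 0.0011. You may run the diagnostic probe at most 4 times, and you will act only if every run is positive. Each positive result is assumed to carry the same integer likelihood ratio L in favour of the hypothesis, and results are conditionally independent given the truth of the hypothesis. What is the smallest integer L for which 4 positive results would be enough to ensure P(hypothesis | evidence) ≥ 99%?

18

Prior odds = 0.0011/0.9989 = 11/9989.
Target odds = 0.99/0.01 = 99.
Need L⁴ ≥ 99 ÷ (11/9989) = 89901.
17⁴ = 83521 < 89901 ≤ 104976 = 18⁴, so L = 18.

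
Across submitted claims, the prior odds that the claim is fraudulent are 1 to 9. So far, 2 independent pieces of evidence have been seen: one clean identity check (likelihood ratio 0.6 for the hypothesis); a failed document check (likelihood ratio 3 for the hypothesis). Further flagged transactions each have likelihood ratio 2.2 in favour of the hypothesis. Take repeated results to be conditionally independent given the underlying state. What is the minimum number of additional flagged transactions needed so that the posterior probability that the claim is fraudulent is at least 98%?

7

Prior odds = 1/9.
Combined Bayes factor of the evidence already in hand = 0.6 × 3 = 1.8.
Odds after that evidence = (1/9) × 1.8 = 0.2.
Target odds = 0.98/0.02 = 49.
Need 2.2ⁿ ≥ 49 ÷ 0.2 = 245.
2.2⁶ = 1771561/15625 falls short of 245 but 2.2⁷ = 19487171/78125 reaches it, so n = 7.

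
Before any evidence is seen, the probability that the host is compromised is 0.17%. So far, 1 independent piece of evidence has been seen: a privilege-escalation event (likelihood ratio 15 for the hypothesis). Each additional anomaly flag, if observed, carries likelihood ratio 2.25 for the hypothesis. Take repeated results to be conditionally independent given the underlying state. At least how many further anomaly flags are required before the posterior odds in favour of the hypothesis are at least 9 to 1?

Prior odds = 0.0017/0.9983 = 17/9983.
Bayes factor of the evidence already in hand = 15.
Odds after that evidence = (17/9983) × 15 = 255/9983.
Target odds = 9.
Need 2.25ⁿ ≥ 9 ÷ (255/9983) = 29949/85.
2.25⁷ = 4782969/16384 falls short of 29949/85 but 2.25⁸ = 43046721/65536 reaches it, so n = 8.

8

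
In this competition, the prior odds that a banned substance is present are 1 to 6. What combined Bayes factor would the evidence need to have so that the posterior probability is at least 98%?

Prior odds = 1/6.
Target odds = 0.98/0.02 = 49.
Required Bayes factor = 49 ÷ (1/6) = 294.

294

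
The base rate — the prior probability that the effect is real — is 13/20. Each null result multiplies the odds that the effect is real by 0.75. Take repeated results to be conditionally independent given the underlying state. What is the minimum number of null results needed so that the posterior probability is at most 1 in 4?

Prior odds = 0.65/0.35 = 13/7.
Likelihood ratio per null result = 0.75.
Target odds: 0.25 ÷ 0.75 = 1/3.
Require 0.75ⁿ ≤ 1/3 ÷ (13/7) = 7/39.
0.75⁵ = 243/1024 is still above 7/39 but 0.75⁶ = 729/4096 is at or below it, so n = 6.

6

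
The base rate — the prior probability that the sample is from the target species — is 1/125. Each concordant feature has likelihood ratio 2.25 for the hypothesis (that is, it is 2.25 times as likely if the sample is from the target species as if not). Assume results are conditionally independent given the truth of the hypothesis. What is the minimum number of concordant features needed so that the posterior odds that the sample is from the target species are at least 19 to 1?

Prior odds = 0.008/0.992 = 1/124.
Likelihood ratio per concordant feature = 2.25.
Target odds = 19.
Need (1/124) × 2.25ⁿ ≥ 19, i.e. 2.25ⁿ ≥ 2356.
2.25⁹ = 387420489/262144 falls short of 2356 but 2.25¹⁰ ≈3325.26 reaches it, so n = 10.

10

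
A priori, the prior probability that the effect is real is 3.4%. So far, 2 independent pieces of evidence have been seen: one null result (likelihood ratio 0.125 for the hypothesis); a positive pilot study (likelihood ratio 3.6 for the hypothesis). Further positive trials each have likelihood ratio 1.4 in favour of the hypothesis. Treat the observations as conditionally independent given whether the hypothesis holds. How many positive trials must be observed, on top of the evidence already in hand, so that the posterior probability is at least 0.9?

Prior odds = 0.034/0.966 = 17/483.
Combined Bayes factor of the evidence already in hand = 0.125 × 3.6 = 0.45.
Odds after that evidence = (17/483) × 0.45 = 51/3220.
Target odds = 0.9/0.1 = 9.
Need 1.4ⁿ ≥ 9 ÷ (51/3220) = 9660/17.
1.4¹⁸ ≈426.879 falls short of 9660/17 but 1.4¹⁹ ≈597.63 reaches it, so n = 19.

19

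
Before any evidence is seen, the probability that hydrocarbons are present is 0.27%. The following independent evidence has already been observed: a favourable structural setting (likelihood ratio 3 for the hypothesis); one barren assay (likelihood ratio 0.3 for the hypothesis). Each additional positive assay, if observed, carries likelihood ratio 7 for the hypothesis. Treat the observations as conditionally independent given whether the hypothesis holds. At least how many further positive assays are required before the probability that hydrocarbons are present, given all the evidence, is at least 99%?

Prior odds = 0.0027/0.9973 = 27/9973.
Combined Bayes factor of the evidence already in hand = 3 × 0.3 = 0.9.
Odds after that evidence = (27/9973) × 0.9 = 243/99730.
Target odds = 0.99/0.01 = 99.
Need 7ⁿ ≥ 99 ÷ (243/99730) = 1097030/27.
7⁵ = 16807 falls short of 1097030/27 but 7⁶ = 117649 reaches it, so n = 6.

6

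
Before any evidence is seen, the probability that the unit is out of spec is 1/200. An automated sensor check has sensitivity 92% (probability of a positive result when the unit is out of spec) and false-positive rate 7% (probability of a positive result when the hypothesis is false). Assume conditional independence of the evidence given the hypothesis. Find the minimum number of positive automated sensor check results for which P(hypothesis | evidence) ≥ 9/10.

Prior odds = 0.005/0.995 = 1/199.
Likelihood ratio of a positive result = 0.92/0.07 = 92/7.
Target odds: 0.9 ÷ 0.1 = 9.
Require (92/7)ⁿ ≥ 9 ÷ (1/199) = 1791.
(92/7)² = 8464/49 falls short of 1791 but (92/7)³ = 778688/343 reaches it, so n = 3.

3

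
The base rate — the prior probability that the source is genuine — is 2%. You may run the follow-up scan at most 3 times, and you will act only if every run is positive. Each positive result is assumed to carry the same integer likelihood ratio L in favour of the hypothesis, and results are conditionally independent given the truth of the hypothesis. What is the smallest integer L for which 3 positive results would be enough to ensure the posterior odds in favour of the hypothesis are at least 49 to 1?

Prior odds = 0.02/0.98 = 1/49.
Target odds = 49.
Need L³ ≥ 49 ÷ (1/49) = 2401.
13³ = 2197 < 2401 ≤ 2744 = 14³, so L = 14.

14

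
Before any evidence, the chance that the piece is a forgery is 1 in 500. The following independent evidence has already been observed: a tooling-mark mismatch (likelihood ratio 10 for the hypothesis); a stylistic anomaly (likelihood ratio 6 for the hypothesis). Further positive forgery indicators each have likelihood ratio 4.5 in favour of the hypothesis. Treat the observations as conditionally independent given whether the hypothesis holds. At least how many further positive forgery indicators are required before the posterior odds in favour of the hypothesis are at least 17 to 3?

3

Prior odds = 0.002/0.998 = 1/499.
Combined Bayes factor of the evidence already in hand = 10 × 6 = 60.
Odds after that evidence = (1/499) × 60 = 60/499.
Target odds = 17/3.
Need 4.5ⁿ ≥ 17/3 ÷ (60/499) = 8483/180.
4.5² = 20.25 falls short of 8483/180 but 4.5³ = 91.125 reaches it, so n = 3.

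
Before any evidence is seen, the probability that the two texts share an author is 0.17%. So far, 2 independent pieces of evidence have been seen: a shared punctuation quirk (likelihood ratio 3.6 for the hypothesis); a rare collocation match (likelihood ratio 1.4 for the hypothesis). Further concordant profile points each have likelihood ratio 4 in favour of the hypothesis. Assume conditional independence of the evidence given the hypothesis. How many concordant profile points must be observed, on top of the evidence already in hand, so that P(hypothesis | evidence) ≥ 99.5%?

8

Prior odds = 0.0017/0.9983 = 17/9983.
Combined Bayes factor of the evidence already in hand = 3.6 × 1.4 = 5.04.
Odds after that evidence = (17/9983) × 5.04 = 2142/249575.
Target odds = 0.995/0.005 = 199.
Need 4ⁿ ≥ 199 ÷ (2142/249575) = 49665425/2142.
4⁷ = 16384 falls short of 49665425/2142 but 4⁸ = 65536 reaches it, so n = 8.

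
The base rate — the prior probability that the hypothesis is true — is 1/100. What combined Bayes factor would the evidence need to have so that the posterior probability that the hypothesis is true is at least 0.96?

2376

Prior odds = 0.01/0.99 = 1/99.
Target odds = 0.96/0.04 = 24.
Required Bayes factor = 24 ÷ (1/99) = 2376.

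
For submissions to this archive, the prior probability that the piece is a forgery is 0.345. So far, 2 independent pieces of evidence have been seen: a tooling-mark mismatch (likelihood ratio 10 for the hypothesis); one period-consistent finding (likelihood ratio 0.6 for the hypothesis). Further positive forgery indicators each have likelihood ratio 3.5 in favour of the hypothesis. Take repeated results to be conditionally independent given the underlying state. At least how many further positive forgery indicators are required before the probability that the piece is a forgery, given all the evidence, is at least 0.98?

3

Prior odds = 0.345/0.655 = 69/131.
Combined Bayes factor of the evidence already in hand = 10 × 0.6 = 6.
Odds after that evidence = (69/131) × 6 = 414/131.
Target odds = 0.98/0.02 = 49.
Need 3.5ⁿ ≥ 49 ÷ (414/131) = 6419/414.
3.5² = 12.25 falls short of 6419/414 but 3.5³ = 42.875 reaches it, so n = 3.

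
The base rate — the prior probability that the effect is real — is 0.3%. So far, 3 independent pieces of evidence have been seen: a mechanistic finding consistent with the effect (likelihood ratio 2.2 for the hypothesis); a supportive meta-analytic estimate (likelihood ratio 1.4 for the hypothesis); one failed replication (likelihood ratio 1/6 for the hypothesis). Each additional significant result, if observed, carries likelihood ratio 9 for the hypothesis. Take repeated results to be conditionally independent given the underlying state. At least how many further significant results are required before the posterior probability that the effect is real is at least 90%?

Prior odds = 0.003/0.997 = 3/997.
Combined Bayes factor of the evidence already in hand = 2.2 × 1.4 × (1/6) = 77/150.
Odds after that evidence = (3/997) × 77/150 = 77/49850.
Target odds = 0.9/0.1 = 9.
Need 9ⁿ ≥ 9 ÷ (77/49850) = 448650/77.
9³ = 729 falls short of 448650/77 but 9⁴ = 6561 reaches it, so n = 4.

4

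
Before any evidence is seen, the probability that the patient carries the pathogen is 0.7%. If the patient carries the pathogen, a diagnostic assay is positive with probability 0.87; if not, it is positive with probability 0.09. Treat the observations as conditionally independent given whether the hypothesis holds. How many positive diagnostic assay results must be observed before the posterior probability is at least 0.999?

Prior odds = 0.007/0.993 = 7/993.
Likelihood ratio of a positive = 0.87/0.09 = 29/3.
Target posterior odds = 0.999/0.001 = 999.
Need (7/993) × (29/3)ⁿ ≥ 999, i.e. (29/3)ⁿ ≥ 992007/7.
(29/3)⁵ = 20511149/243 falls short of 992007/7 but (29/3)⁶ = 594823321/729 reaches it, so n = 6.

6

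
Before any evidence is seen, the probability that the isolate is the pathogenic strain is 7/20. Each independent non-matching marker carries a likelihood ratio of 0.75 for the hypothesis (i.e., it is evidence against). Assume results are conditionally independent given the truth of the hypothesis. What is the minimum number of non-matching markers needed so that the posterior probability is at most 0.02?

Prior odds: 0.35 ÷ 0.65 = 7/13.
Likelihood ratio per non-matching marker = 0.75.
Target odds: 0.02 ÷ 0.98 = 1/49.
Need (7/13) × 0.75ⁿ ≤ 1/49, i.e. 0.75ⁿ ≤ 13/343.
0.75¹¹ = 177147/4194304 is still above 13/343 but 0.75¹² = 531441/16777216 is at or below it, so n = 12.

12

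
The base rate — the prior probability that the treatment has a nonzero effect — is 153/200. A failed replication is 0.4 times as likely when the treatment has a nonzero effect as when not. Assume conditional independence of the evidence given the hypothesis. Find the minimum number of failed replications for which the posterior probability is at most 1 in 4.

3

Prior odds = 0.765/0.235 = 153/47.
Likelihood ratio per failed replication = 0.4.
Target odds: 0.25 ÷ 0.75 = 1/3.
Require 0.4ⁿ ≤ 1/3 ÷ (153/47) = 47/459.
0.4² = 0.16 is still above 47/459 but 0.4³ = 0.064 is at or below it, so n = 3.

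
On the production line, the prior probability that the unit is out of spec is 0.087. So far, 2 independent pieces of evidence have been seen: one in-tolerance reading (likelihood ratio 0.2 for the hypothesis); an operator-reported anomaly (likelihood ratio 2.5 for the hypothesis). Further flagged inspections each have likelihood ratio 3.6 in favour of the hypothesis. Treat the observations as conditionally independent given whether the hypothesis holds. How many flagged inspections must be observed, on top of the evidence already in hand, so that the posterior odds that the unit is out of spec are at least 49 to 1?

Prior odds = 0.087/0.913 = 87/913.
Combined Bayes factor of the evidence already in hand = 0.2 × 2.5 = 0.5.
Odds after that evidence = (87/913) × 0.5 = 87/1826.
Target odds = 49.
Need 3.6ⁿ ≥ 49 ÷ (87/1826) = 89474/87.
3.6⁵ = 604.66176 falls short of 89474/87 but 3.6⁶ = 34012224/15625 reaches it, so n = 6.

6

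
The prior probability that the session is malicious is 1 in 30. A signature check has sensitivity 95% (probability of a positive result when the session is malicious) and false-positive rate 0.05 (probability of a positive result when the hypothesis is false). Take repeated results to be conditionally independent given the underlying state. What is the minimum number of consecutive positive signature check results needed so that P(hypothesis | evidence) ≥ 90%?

Prior odds = (1/30)/(29/30) = 1/29.
Likelihood ratio of a positive result = 0.95/0.05 = 19.
Target odds: 0.9 ÷ 0.1 = 9.
Need (1/29) × 19ⁿ ≥ 9, i.e. 19ⁿ ≥ 261.
19¹ = 19 falls short of 261 but 19² = 361 reaches it, so n = 2.

2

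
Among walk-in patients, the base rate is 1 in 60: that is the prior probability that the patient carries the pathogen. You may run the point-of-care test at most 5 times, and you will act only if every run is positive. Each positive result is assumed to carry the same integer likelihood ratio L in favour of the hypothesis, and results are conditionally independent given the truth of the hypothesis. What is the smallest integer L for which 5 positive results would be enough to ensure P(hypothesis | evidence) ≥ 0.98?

Prior odds = (1/60)/(59/60) = 1/59.
Target odds = 0.98/0.02 = 49.
Need L⁵ ≥ 49 ÷ (1/59) = 2891.
4⁵ = 1024 < 2891 ≤ 3125 = 5⁵, so L = 5.

5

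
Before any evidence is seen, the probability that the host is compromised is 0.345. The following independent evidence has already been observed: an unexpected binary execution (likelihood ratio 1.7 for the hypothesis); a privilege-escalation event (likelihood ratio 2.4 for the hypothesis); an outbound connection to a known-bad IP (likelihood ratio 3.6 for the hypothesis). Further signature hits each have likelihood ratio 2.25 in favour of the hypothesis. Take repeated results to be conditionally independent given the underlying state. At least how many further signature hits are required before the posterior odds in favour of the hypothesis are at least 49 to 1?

3

Prior odds = 0.345/0.655 = 69/131.
Combined Bayes factor of the evidence already in hand = 1.7 × 2.4 × 3.6 = 14.688.
Odds after that evidence = (69/131) × 14.688 = 126684/16375.
Target odds = 49.
Need 2.25ⁿ ≥ 49 ÷ (126684/16375) = 802375/126684.
2.25² = 5.0625 falls short of 802375/126684 but 2.25³ = 11.390625 reaches it, so n = 3.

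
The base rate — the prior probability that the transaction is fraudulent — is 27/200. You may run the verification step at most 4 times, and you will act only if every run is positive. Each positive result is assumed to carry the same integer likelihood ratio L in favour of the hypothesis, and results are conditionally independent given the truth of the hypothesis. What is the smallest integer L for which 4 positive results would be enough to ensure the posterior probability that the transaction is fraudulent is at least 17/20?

3

Prior odds = 0.135/0.865 = 27/173.
Target odds = 0.85/0.15 = 17/3.
Need L⁴ ≥ 17/3 ÷ (27/173) = 2941/81.
2⁴ = 16 < 2941/81 ≤ 81 = 3⁴, so L = 3.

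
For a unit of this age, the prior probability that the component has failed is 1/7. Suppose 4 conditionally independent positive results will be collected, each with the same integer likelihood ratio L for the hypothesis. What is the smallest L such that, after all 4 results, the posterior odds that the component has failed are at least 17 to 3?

Prior odds = (1/7)/(6/7) = 1/6.
Target odds = 17/3.
Need L⁴ ≥ 17/3 ÷ (1/6) = 34.
2⁴ = 16 < 34 ≤ 81 = 3⁴, so L = 3.

3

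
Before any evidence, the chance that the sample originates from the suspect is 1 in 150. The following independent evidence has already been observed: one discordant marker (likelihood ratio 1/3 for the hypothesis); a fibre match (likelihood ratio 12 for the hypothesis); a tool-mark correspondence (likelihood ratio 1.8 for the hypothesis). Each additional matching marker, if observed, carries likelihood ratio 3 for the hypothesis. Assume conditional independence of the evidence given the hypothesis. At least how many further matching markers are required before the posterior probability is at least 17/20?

Prior odds = (1/150)/(149/150) = 1/149.
Combined Bayes factor of the evidence already in hand = (1/3) × 12 × 1.8 = 7.2.
Odds after that evidence = (1/149) × 7.2 = 36/745.
Target odds = 0.85/0.15 = 17/3.
Need 3ⁿ ≥ 17/3 ÷ (36/745) = 12665/108.
3⁴ = 81 falls short of 12665/108 but 3⁵ = 243 reaches it, so n = 5.

5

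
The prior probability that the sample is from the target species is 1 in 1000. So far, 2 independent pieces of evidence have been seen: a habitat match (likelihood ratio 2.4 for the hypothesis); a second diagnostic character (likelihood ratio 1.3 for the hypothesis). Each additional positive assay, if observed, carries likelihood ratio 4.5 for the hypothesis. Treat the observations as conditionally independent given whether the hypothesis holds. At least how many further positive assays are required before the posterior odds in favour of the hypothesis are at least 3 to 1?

5

Prior odds = 0.001/0.999 = 1/999.
Combined Bayes factor of the evidence already in hand = 2.4 × 1.3 = 3.12.
Odds after that evidence = (1/999) × 3.12 = 26/8325.
Target odds = 3.
Need 4.5ⁿ ≥ 3 ÷ (26/8325) = 24975/26.
4.5⁴ = 410.0625 falls short of 24975/26 but 4.5⁵ = 1845.28125 reaches it, so n = 5.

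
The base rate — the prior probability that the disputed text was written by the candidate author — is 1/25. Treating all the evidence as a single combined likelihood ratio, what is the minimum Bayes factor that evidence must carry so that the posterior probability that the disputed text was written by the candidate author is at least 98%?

Prior odds = 0.04/0.96 = 1/24.
Target odds = 0.98/0.02 = 49.
Required Bayes factor = 49 ÷ (1/24) = 1176.

1176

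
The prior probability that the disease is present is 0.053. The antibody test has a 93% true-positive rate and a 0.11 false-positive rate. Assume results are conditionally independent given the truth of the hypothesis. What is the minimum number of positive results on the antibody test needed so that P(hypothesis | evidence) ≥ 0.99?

4

Prior odds: 0.053 ÷ 0.947 = 53/947.
Likelihood ratio of a positive result = 0.93/0.11 = 93/11.
Target odds: 0.99 ÷ 0.01 = 99.
Require (93/11)ⁿ ≥ 99 ÷ (53/947) = 93753/53.
(93/11)³ = 804357/1331 falls short of 93753/53 but (93/11)⁴ = 74805201/14641 reaches it, so n = 4.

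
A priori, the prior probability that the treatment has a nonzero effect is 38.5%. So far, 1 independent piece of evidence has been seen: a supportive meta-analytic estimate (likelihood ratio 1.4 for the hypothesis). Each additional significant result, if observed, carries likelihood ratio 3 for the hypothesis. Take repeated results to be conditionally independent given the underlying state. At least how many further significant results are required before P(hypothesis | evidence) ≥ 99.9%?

Prior odds = 0.385/0.615 = 77/123.
Bayes factor of the evidence already in hand = 1.4.
Odds after that evidence = (77/123) × 1.4 = 539/615.
Target odds = 0.999/0.001 = 999.
Need 3ⁿ ≥ 999 ÷ (539/615) = 614385/539.
3⁶ = 729 falls short of 614385/539 but 3⁷ = 2187 reaches it, so n = 7.

7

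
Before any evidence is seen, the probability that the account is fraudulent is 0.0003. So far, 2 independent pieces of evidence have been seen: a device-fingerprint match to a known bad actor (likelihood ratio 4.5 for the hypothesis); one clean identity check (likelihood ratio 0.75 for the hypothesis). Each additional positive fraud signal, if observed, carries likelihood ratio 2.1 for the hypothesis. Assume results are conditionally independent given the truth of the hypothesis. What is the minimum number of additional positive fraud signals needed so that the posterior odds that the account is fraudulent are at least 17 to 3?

Prior odds = 0.0003/0.9997 = 3/9997.
Combined Bayes factor of the evidence already in hand = 4.5 × 0.75 = 3.375.
Odds after that evidence = (3/9997) × 3.375 = 81/79976.
Target odds = 17/3.
Need 2.1ⁿ ≥ 17/3 ÷ (81/79976) = 1359592/243.
2.1¹¹ ≈3502.78 falls short of 1359592/243 but 2.1¹² ≈7355.83 reaches it, so n = 12.

12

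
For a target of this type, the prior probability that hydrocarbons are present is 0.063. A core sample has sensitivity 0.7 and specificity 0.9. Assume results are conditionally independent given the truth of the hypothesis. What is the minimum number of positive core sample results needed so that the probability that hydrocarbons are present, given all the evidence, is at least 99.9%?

Prior odds = 0.063/0.937 = 63/937.
False-positive rate = 1 − 0.9 = 0.1; likelihood ratio of a positive = 0.7/0.1 = 7.
Target odds: 0.999 ÷ 0.001 = 999.
Need (63/937) × 7ⁿ ≥ 999, i.e. 7ⁿ ≥ 104007/7.
7⁴ = 2401 falls short of 104007/7 but 7⁵ = 16807 reaches it, so n = 5.

5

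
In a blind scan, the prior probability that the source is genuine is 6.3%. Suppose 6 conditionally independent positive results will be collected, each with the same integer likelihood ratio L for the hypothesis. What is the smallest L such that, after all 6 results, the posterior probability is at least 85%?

Prior odds = 0.063/0.937 = 63/937.
Target odds = 0.85/0.15 = 17/3.
Need L⁶ ≥ 17/3 ÷ (63/937) = 15929/189.
2⁶ = 64 < 15929/189 ≤ 729 = 3⁶, so L = 3.

3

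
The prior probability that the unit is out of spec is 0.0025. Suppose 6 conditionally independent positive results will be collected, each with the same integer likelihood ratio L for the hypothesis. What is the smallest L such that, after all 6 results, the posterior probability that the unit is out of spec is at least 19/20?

Prior odds = 0.0025/0.9975 = 1/399.
Target odds = 0.95/0.05 = 19.
Need L⁶ ≥ 19 ÷ (1/399) = 7581.
4⁶ = 4096 < 7581 ≤ 15625 = 5⁶, so L = 5.

5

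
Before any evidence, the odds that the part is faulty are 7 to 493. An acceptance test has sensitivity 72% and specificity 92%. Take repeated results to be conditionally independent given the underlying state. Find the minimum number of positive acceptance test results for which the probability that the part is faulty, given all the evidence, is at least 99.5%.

Prior odds = 7/493.
False-positive rate = 1 − 0.92 = 0.08; likelihood ratio of a positive = 0.72/0.08 = 9.
Target odds: 0.995 ÷ 0.005 = 199.
Require 9ⁿ ≥ 199 ÷ (7/493) = 98107/7.
9⁴ = 6561 falls short of 98107/7 but 9⁵ = 59049 reaches it, so n = 5.

5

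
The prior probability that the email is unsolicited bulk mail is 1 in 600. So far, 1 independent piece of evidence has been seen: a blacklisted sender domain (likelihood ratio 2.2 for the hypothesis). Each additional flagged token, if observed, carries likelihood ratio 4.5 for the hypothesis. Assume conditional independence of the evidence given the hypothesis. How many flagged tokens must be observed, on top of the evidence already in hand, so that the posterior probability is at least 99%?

Prior odds = (1/600)/(599/600) = 1/599.
Bayes factor of the evidence already in hand = 2.2.
Odds after that evidence = (1/599) × 2.2 = 11/2995.
Target odds = 0.99/0.01 = 99.
Need 4.5ⁿ ≥ 99 ÷ (11/2995) = 26955.
4.5⁶ = 8303.765625 falls short of 26955 but 4.5⁷ = 4782969/128 reaches it, so n = 7.

7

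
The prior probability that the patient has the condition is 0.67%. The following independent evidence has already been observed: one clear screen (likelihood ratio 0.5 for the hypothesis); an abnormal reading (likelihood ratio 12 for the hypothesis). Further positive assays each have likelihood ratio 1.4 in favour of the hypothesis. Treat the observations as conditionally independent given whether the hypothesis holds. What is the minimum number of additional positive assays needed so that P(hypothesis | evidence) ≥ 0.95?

19

Prior odds = 0.0067/0.9933 = 67/9933.
Combined Bayes factor of the evidence already in hand = 0.5 × 12 = 6.
Odds after that evidence = (67/9933) × 6 = 134/3311.
Target odds = 0.95/0.05 = 19.
Need 1.4ⁿ ≥ 19 ÷ (134/3311) = 62909/134.
1.4¹⁸ ≈426.879 falls short of 62909/134 but 1.4¹⁹ ≈597.63 reaches it, so n = 19.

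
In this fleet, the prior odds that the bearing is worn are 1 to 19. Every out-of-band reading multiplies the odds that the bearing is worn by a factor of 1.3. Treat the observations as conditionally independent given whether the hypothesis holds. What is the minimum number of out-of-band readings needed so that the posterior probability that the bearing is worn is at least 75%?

16

Prior odds = 1/19.
Likelihood ratio per out-of-band reading = 1.3.
Target posterior odds = 0.75/0.25 = 3.
Need (1/19) × 1.3ⁿ ≥ 3, i.e. 1.3ⁿ ≥ 57.
1.3¹⁵ ≈51.1859 falls short of 57 but 1.3¹⁶ ≈66.5417 reaches it, so n = 16.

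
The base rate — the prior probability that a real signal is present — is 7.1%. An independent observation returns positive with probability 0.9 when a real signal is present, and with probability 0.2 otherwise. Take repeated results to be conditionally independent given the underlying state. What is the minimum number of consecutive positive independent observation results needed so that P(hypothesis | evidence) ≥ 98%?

Prior odds: 0.071 ÷ 0.929 = 71/929.
Likelihood ratio of a positive result = 0.9/0.2 = 4.5.
Target odds: 0.98 ÷ 0.02 = 49.
Require 4.5ⁿ ≥ 49 ÷ (71/929) = 45521/71.
4.5⁴ = 410.0625 falls short of 45521/71 but 4.5⁵ = 1845.28125 reaches it, so n = 5.

5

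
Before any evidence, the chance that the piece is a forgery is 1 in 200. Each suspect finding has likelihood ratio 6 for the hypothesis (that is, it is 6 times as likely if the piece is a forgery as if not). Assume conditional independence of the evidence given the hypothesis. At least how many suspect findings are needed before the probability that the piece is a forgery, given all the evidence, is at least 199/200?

Prior odds: 0.005 ÷ 0.995 = 1/199.
Likelihood ratio per suspect finding = 6.
Target posterior odds = 0.995/0.005 = 199.
Need (1/199) × 6ⁿ ≥ 199, i.e. 6ⁿ ≥ 39601.
6⁵ = 7776 falls short of 39601 but 6⁶ = 46656 reaches it, so n = 6.

6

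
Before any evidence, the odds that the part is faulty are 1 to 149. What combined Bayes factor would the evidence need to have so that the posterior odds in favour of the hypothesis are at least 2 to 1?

298

Prior odds = 1/149.
Target odds = 2.
Required Bayes factor = 2 ÷ (1/149) = 298.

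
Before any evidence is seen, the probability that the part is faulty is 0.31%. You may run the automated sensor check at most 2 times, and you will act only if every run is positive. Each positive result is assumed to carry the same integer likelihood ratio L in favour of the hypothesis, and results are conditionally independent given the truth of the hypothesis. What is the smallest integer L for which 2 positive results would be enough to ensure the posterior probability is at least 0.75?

32

Prior odds = 0.0031/0.9969 = 31/9969.
Target odds = 0.75/0.25 = 3.
Need L² ≥ 3 ÷ (31/9969) = 29907/31.
31² = 961 < 29907/31 ≤ 1024 = 32², so L = 32.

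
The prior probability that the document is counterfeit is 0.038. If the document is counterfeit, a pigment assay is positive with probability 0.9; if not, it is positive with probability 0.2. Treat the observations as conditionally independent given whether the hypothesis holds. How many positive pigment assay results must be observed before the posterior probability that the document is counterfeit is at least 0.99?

Prior odds = 0.038/0.962 = 19/481.
Likelihood ratio of a positive = 0.9/0.2 = 4.5.
Target posterior odds = 0.99/0.01 = 99.
Need (19/481) × 4.5ⁿ ≥ 99, i.e. 4.5ⁿ ≥ 47619/19.
4.5⁵ = 1845.28125 falls short of 47619/19 but 4.5⁶ = 8303.765625 reaches it, so n = 6.

6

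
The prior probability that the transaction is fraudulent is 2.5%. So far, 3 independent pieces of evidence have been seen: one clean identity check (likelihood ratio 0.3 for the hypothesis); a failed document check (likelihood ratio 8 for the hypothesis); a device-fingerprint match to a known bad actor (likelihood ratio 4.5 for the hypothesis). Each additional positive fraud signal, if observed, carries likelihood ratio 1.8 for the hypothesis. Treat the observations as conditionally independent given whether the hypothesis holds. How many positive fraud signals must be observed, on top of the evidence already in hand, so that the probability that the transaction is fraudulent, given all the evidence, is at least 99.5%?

Prior odds = 0.025/0.975 = 1/39.
Combined Bayes factor of the evidence already in hand = 0.3 × 8 × 4.5 = 10.8.
Odds after that evidence = (1/39) × 10.8 = 18/65.
Target odds = 0.995/0.005 = 199.
Need 1.8ⁿ ≥ 199 ÷ (18/65) = 12935/18.
1.8¹¹ ≈642.684 falls short of 12935/18 but 1.8¹² ≈1156.83 reaches it, so n = 12.

12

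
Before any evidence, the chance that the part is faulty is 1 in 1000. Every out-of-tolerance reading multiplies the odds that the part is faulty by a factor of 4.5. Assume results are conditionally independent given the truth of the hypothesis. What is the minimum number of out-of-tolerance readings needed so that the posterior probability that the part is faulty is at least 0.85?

6

Prior odds = 0.001/0.999 = 1/999.
Likelihood ratio per out-of-tolerance reading = 4.5.
Target posterior odds = 0.85/0.15 = 17/3.
Need (1/999) × 4.5ⁿ ≥ 17/3, i.e. 4.5ⁿ ≥ 5661.
4.5⁵ = 1845.28125 falls short of 5661 but 4.5⁶ = 8303.765625 reaches it, so n = 6.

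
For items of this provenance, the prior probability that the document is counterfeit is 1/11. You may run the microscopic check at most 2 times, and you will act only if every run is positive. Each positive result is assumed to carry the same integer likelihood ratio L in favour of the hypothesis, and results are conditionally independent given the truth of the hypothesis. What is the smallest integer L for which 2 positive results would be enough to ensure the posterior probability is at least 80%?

Prior odds = (1/11)/(10/11) = 0.1.
Target odds = 0.8/0.2 = 4.
Need L² ≥ 4 ÷ 0.1 = 40.
6² = 36 < 40 ≤ 49 = 7², so L = 7.

7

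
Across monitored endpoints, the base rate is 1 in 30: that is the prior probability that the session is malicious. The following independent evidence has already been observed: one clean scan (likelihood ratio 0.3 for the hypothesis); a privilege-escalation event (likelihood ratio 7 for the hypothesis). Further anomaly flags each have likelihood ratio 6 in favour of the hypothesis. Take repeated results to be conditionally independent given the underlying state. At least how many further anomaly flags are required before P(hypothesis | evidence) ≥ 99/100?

5

Prior odds = (1/30)/(29/30) = 1/29.
Combined Bayes factor of the evidence already in hand = 0.3 × 7 = 2.1.
Odds after that evidence = (1/29) × 2.1 = 21/290.
Target odds = 0.99/0.01 = 99.
Need 6ⁿ ≥ 99 ÷ (21/290) = 9570/7.
6⁴ = 1296 falls short of 9570/7 but 6⁵ = 7776 reaches it, so n = 5.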